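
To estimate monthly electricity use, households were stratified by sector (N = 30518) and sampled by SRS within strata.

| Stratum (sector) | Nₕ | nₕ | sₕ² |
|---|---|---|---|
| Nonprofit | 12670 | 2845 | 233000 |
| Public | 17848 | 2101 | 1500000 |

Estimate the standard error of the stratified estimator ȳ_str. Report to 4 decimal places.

15.0464

Var(ȳ_str) = Σₕ Wₕ²(1 − fₕ)sₕ²/nₕ with Wₕ = Nₕ/N, N = 30518.
Nonprofit: Wₕ = 0.41516482; term = 0.41516482²·(1 − 0.22454617)·233000/2845 = 10.946384.
Public: Wₕ = 0.58483518; term = 0.58483518²·(1 − 0.11771627)·1500000/2101 = 215.447.
Sum = 226.39338.
SE = √(226.39338) = 15.0464.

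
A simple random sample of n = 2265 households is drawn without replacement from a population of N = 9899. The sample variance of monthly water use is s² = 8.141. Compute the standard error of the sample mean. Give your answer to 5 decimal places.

0.05265

Under SRS without replacement, Var(ȳ) = (1 − f)·s²/n with f = n/N = 2265/9899 = 0.22881099.
Var(ȳ) = (1 − 0.22881099)·8.141/2265 = 0.77118901·0.0035942605 = 0.0027718542.
SE(ȳ) = √(0.0027718542) = 0.05265.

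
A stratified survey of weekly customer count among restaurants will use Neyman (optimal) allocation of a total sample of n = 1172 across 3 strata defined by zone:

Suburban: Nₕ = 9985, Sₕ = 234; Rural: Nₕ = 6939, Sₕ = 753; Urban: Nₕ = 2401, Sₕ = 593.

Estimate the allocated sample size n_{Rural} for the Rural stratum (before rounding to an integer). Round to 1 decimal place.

681.5

Neyman allocation: nₕ = n·NₕSₕ / Σⱼ NⱼSⱼ.
Σ NⱼSⱼ = 9985·234 + 6939·753 + 2401·593 = 8.98535 × 10^6.
n_{Rural} = 1172·6939·753 / (8.98535 × 10^6) = 681.5.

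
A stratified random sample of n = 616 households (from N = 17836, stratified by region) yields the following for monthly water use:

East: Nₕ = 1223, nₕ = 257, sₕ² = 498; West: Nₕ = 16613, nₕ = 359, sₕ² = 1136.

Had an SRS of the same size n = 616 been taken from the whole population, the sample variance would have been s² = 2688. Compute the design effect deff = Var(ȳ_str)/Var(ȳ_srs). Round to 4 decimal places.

Var(ȳ_str) = Σ Wₕ²(1−fₕ)sₕ²/nₕ with Wₕ = Nₕ/17836:
  East: (1223/17836)²·(1−257/1223)·498/257 = 0.0071962273
  West: (16613/17836)²·(1−359/16613)·1136/359 = 2.685946
  → Var(ȳ_str) = 2.6931422.
Var(ȳ_srs) = (1 − 616/17836)·2688/616 = 4.2129299.
deff = 2.6931422 / 4.2129299 = 0.6393.

0.6393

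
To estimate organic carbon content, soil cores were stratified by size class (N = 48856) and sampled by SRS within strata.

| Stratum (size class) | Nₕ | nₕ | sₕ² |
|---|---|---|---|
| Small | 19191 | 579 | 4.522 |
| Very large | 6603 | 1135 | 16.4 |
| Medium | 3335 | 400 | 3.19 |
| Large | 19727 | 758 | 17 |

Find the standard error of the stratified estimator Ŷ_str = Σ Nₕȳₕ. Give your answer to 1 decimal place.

3432.5

Var(Ŷ_str) = Σₕ Nₕ²(1 − fₕ)sₕ²/nₕ.
Small: 19191²·(1 − 579/19191)·4.522/579 = 2.7896046 × 10^6.
Very large: 6603²·(1 − 1135/6603)·16.4/1135 = 521696.34.
Medium: 3335²·(1 − 400/3335)·3.19/400 = 78061.094.
Large: 19727²·(1 − 758/19727)·17/758 = 8.3923811 × 10^6.
Sum = 1.1781743 × 10^7.
SE = √(1.1781743 × 10^7) = 3432.5.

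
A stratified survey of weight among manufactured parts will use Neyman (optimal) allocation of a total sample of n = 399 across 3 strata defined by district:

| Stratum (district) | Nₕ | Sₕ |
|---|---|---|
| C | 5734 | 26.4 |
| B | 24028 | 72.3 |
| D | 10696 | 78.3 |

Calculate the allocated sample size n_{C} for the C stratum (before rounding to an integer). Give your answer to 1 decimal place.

22.2

Neyman allocation: nₕ = n·NₕSₕ / Σⱼ NⱼSⱼ.
Σ NⱼSⱼ = 5734·26.4 + 24028·72.3 + 10696·78.3 = 2.7260988 × 10^6.
n_{C} = 399·5734·26.4 / (2.7260988 × 10^6) = 22.2.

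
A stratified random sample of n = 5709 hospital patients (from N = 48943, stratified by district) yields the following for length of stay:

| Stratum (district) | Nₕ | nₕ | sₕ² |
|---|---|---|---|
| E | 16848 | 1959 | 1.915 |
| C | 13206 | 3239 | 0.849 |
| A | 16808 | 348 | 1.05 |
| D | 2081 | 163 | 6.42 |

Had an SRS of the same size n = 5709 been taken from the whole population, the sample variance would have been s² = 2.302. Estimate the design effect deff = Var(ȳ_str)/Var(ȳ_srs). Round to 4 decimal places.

Var(ȳ_str) = Σ Wₕ²(1−fₕ)sₕ²/nₕ with Wₕ = Nₕ/48943:
  E: (16848/48943)²·(1−1959/16848)·1.915/1959 = 1.0236867 × 10^-4
  C: (13206/48943)²·(1−3239/13206)·0.849/3239 = 1.4402946 × 10^-5
  A: (16808/48943)²·(1−348/16808)·1.05/348 = 3.4847751 × 10^-4
  D: (2081/48943)²·(1−163/2081)·6.42/163 = 6.5627662 × 10^-5
  → Var(ȳ_str) = 5.3087679 × 10^-4.
Var(ȳ_srs) = (1 − 5709/48943)·2.302/5709 = 3.5618868 × 10^-4.
deff = (5.3087679 × 10^-4) / (3.5618868 × 10^-4) = 1.4904.

1.4904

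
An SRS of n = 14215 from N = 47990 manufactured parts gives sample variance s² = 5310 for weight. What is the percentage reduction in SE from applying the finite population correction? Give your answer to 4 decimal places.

f = n/N = 14215/47990 = 0.29620754.
SE_no-fpc = √(s²/n) = 0.61118661; SE_fpc = √((1−f)s²/n) = 0.51273874.
Ratio = √(1−f) = 0.83892339. Reduction = 100·(1 − 0.83892339) = 16.1077%.

16.1077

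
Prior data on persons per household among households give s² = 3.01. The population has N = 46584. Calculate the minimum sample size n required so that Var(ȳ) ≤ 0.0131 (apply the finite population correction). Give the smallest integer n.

Without fpc, n₀ = s²/D = 3.01/0.0131 = 229.7710.
With fpc, (1 − n/N)·s²/n ≤ D requires n ≥ n₀/(1 + n₀/N) = 229.7710/(1 + 229.7710/46584) = 228.6432.
Rounding up, n = 229.

229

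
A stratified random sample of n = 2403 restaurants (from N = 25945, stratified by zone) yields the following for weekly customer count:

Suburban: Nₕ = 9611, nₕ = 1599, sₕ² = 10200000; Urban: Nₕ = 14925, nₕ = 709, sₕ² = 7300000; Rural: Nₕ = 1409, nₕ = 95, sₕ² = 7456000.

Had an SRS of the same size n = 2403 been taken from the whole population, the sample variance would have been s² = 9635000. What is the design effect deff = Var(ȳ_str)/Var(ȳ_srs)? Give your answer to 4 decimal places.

1.1519

Var(ȳ_str) = Σ Wₕ²(1−fₕ)sₕ²/nₕ with Wₕ = Nₕ/25945:
  Suburban: (9611/25945)²·(1−1599/9611)·10200000/1599 = 729.71601
  Urban: (14925/25945)²·(1−709/14925)·7300000/709 = 3245.3462
  Rural: (1409/25945)²·(1−95/1409)·7456000/95 = 215.86454
  → Var(ȳ_str) = 4190.9268.
Var(ȳ_srs) = (1 − 2403/25945)·9635000/2403 = 3638.2089.
deff = 4190.9268 / 3638.2089 = 1.1519.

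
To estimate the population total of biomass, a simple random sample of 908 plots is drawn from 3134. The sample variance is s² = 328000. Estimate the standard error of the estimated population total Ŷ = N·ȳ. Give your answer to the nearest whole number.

50200

Var(Ŷ) = N²·Var(ȳ) = N²·(1 − n/N)·s²/n.
f = 908/3134 = 0.28972559; Var(ȳ) = 0.71027441·328000/908 = 256.5749.
Var(Ŷ) = 3134² · 256.5749 = 2.5200674 × 10^9.
SE(Ŷ) = √(2.5200674 × 10^9) = 50200.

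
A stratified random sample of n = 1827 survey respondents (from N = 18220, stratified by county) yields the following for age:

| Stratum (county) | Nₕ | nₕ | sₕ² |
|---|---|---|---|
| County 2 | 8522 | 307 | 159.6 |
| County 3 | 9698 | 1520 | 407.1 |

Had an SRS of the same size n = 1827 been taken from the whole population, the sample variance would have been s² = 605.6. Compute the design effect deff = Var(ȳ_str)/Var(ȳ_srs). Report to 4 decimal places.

Var(ȳ_str) = Σ Wₕ²(1−fₕ)sₕ²/nₕ with Wₕ = Nₕ/18220:
  County 2: (8522/18220)²·(1−307/8522)·159.6/307 = 0.1096344
  County 3: (9698/18220)²·(1−1520/9698)·407.1/1520 = 0.06398675
  → Var(ȳ_str) = 0.17362115.
Var(ȳ_srs) = (1 − 1827/18220)·605.6/1827 = 0.29823416.
deff = 0.17362115 / 0.29823416 = 0.5822.

0.5822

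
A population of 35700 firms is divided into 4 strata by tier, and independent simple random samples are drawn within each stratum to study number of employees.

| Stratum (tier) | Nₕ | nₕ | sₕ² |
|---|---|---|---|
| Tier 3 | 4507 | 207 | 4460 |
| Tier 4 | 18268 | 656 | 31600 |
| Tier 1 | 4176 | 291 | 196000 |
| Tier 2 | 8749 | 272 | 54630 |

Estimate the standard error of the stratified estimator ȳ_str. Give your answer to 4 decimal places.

Var(ȳ_str) = Σₕ Wₕ²(1 − fₕ)sₕ²/nₕ with Wₕ = Nₕ/N, N = 35700.
Tier 3: Wₕ = 0.12624650; term = 0.12624650²·(1 − 0.04592856)·4460/207 = 0.32763033.
Tier 4: Wₕ = 0.51170868; term = 0.51170868²·(1 − 0.03590979)·31600/656 = 12.160362.
Tier 1: Wₕ = 0.11697479; term = 0.11697479²·(1 − 0.06968391)·196000/291 = 8.5738951.
Tier 2: Wₕ = 0.24507003; term = 0.24507003²·(1 − 0.03108927)·54630/272 = 11.68763.
Sum = 32.749517.
SE = √(32.749517) = 5.7227.

5.7227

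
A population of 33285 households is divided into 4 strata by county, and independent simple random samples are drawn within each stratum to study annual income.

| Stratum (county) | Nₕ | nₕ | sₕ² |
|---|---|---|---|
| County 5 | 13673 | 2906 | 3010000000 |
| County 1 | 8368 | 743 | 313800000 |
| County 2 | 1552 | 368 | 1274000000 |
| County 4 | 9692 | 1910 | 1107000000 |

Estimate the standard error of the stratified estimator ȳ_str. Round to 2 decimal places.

455.15

Var(ȳ_str) = Σₕ Wₕ²(1 − fₕ)sₕ²/nₕ with Wₕ = Nₕ/N, N = 33285.
County 5: Wₕ = 0.41078564; term = 0.41078564²·(1 − 0.21253565)·3010000000/2906 = 137636.08.
County 1: Wₕ = 0.25140454; term = 0.25140454²·(1 − 0.08879063)·313800000/743 = 24323.638.
County 2: Wₕ = 0.04662761; term = 0.04662761²·(1 − 0.23711340)·1274000000/368 = 5742.0624.
County 4: Wₕ = 0.29118221; term = 0.29118221²·(1 − 0.19706975)·1107000000/1910 = 39456.791.
Sum = 207158.57.
SE = √(207158.57) = 455.15.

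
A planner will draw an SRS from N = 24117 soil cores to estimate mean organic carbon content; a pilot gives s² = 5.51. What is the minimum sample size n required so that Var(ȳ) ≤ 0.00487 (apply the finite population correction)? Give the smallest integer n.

Without fpc, n₀ = s²/D = 5.51/0.00487 = 1131.4168.
With fpc, (1 − n/N)·s²/n ≤ D requires n ≥ n₀/(1 + n₀/N) = 1131.4168/(1 + 1131.4168/24117) = 1080.7164.
Rounding up, n = 1081.

1081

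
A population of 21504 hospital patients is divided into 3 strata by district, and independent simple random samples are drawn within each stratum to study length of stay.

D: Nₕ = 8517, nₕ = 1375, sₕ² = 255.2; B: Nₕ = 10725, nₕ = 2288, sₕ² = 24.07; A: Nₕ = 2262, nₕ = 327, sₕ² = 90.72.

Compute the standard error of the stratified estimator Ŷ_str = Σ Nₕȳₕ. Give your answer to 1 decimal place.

Var(Ŷ_str) = Σₕ Nₕ²(1 − fₕ)sₕ²/nₕ.
D: 8517²·(1 − 1375/8517)·255.2/1375 = 1.1289754 × 10^7.
B: 10725²·(1 − 2288/10725)·24.07/2288 = 951930.89.
A: 2262²·(1 − 327/2262)·90.72/327 = 1.214308 × 10^6.
Sum = 1.3455993 × 10^7.
SE = √(1.3455993 × 10^7) = 3668.2.

3668.2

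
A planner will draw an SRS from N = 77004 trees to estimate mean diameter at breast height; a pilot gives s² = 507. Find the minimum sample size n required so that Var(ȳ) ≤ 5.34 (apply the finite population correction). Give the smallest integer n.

95

Without fpc, n₀ = s²/D = 507/5.34 = 94.9438.
With fpc, (1 − n/N)·s²/n ≤ D requires n ≥ n₀/(1 + n₀/N) = 94.9438/(1 + 94.9438/77004) = 94.8269.
Rounding up, n = 95.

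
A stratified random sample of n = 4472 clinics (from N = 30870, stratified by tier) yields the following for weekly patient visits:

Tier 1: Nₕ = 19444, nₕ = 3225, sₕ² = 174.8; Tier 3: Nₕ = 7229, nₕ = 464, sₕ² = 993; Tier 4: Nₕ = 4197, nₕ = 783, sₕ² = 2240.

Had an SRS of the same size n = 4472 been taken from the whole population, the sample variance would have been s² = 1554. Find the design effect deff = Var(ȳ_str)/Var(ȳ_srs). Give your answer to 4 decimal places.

Var(ȳ_str) = Σ Wₕ²(1−fₕ)sₕ²/nₕ with Wₕ = Nₕ/30870:
  Tier 1: (19444/30870)²·(1−3225/19444)·174.8/3225 = 0.017936931
  Tier 3: (7229/30870)²·(1−464/7229)·993/464 = 0.10982571
  Tier 4: (4197/30870)²·(1−783/4197)·2240/783 = 0.04301456
  → Var(ȳ_str) = 0.1707772.
Var(ȳ_srs) = (1 − 4472/30870)·1554/4472 = 0.29715539.
deff = 0.1707772 / 0.29715539 = 0.5747.

0.5747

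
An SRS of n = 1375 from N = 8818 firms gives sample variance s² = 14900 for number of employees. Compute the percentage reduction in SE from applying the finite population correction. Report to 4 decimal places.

f = n/N = 1375/8818 = 0.15593105.
SE_no-fpc = √(s²/n) = 3.2918632; SE_fpc = √((1−f)s²/n) = 3.0243409.
Ratio = √(1−f) = 0.91873225. Reduction = 100·(1 − 0.91873225) = 8.1268%.

8.1268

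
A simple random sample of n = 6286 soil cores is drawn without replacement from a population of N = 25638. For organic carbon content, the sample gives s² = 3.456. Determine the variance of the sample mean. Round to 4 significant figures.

4.150 × 10^-4

Under SRS without replacement, Var(ȳ) = (1 − f)·s²/n with f = n/N = 6286/25638 = 0.24518293.
Var(ȳ) = (1 − 0.24518293)·3.456/6286 = 0.75481707·5.4979319 × 10^-4 = 4.1499328 × 10^-4.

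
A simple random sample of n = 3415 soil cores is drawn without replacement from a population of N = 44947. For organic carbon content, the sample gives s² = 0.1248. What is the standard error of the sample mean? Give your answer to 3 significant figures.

0.00581

Under SRS without replacement, Var(ȳ) = (1 − f)·s²/n with f = n/N = 3415/44947 = 0.07597837.
Var(ȳ) = (1 − 0.07597837)·0.1248/3415 = 0.92402163·3.6544656 × 10^-5 = 3.3768052 × 10^-5.
SE(ȳ) = √(3.3768052 × 10^-5) = 0.00581.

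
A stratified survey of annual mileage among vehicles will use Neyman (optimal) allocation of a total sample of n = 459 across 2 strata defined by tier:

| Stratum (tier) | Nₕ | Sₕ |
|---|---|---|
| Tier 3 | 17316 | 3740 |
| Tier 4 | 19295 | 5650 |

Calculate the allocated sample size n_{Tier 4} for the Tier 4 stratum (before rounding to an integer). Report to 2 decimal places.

287.95

Neyman allocation: nₕ = n·NₕSₕ / Σⱼ NⱼSⱼ.
Σ NⱼSⱼ = 17316·3740 + 19295·5650 = 1.7377859 × 10^8.
n_{Tier 4} = 459·19295·5650 / (1.7377859 × 10^8) = 287.95.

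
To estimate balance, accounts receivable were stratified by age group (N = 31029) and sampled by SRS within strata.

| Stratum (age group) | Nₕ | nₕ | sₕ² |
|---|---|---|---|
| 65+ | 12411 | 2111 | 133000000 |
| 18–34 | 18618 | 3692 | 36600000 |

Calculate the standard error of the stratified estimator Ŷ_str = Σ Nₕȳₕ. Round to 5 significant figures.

Var(Ŷ_str) = Σₕ Nₕ²(1 − fₕ)sₕ²/nₕ.
65+: 12411²·(1 − 2111/12411)·133000000/2111 = 8.0539218 × 10^12.
18–34: 18618²·(1 − 3692/18618)·36600000/3692 = 2.7548367 × 10^12.
Sum = 1.0808759 × 10^13.
SE = √(1.0808759 × 10^13) = 3.2877 × 10^6.

3.2877 × 10^6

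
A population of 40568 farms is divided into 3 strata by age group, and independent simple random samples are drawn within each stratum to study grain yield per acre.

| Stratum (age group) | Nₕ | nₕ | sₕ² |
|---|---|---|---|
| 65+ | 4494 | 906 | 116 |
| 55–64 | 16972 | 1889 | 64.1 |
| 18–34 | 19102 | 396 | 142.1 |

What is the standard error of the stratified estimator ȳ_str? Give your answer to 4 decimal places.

0.2906

Var(ȳ_str) = Σₕ Wₕ²(1 − fₕ)sₕ²/nₕ with Wₕ = Nₕ/N, N = 40568.
65+: Wₕ = 0.11077697; term = 0.11077697²·(1 − 0.20160214)·116/906 = 0.0012544348.
55–64: Wₕ = 0.41835930; term = 0.41835930²·(1 − 0.11130097)·64.1/1889 = 0.0052781245.
18–34: Wₕ = 0.47086373; term = 0.47086373²·(1 − 0.02073081)·142.1/396 = 0.077909688.
Sum = 0.084442247.
SE = √(0.084442247) = 0.2906.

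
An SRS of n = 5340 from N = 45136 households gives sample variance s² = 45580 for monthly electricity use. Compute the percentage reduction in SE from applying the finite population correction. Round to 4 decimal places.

6.1016

f = n/N = 5340/45136 = 0.11830911.
SE_no-fpc = √(s²/n) = 2.9215716; SE_fpc = √((1−f)s²/n) = 2.7433089.
Ratio = √(1−f) = 0.93898397. Reduction = 100·(1 − 0.93898397) = 6.1016%.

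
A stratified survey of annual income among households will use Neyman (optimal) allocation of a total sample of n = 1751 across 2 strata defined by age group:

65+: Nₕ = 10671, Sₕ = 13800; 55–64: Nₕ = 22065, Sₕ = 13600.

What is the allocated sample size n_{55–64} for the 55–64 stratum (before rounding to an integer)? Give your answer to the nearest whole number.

1175

Neyman allocation: nₕ = n·NₕSₕ / Σⱼ NⱼSⱼ.
Σ NⱼSⱼ = 10671·13800 + 22065·13600 = 4.473438 × 10^8.
n_{55–64} = 1751·22065·13600 / (4.473438 × 10^8) = 1175.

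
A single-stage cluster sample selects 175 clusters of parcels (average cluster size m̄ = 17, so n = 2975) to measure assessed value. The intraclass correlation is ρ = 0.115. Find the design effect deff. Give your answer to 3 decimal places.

deff = 1 + (17 − 1)·0.115 = 1 + 1.84 = 2.84.

2.840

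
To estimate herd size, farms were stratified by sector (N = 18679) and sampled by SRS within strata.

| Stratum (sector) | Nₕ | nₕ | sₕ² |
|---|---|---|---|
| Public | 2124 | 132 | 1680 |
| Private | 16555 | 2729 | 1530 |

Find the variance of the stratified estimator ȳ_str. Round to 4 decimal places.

Var(ȳ_str) = Σₕ Wₕ²(1 − fₕ)sₕ²/nₕ with Wₕ = Nₕ/N, N = 18679.
Public: Wₕ = 0.11371058; term = 0.11371058²·(1 − 0.06214689)·1680/132 = 0.15433767.
Private: Wₕ = 0.88628942; term = 0.88628942²·(1 − 0.16484446)·1530/2729 = 0.36779548.
Sum = 0.52213315.

0.5221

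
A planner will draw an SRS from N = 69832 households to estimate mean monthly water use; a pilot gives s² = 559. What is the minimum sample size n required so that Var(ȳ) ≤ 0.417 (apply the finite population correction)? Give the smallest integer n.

Without fpc, n₀ = s²/D = 559/0.417 = 1340.5276.
With fpc, (1 − n/N)·s²/n ≤ D requires n ≥ n₀/(1 + n₀/N) = 1340.5276/(1 + 1340.5276/69832) = 1315.2789.
Rounding up, n = 1316.

1316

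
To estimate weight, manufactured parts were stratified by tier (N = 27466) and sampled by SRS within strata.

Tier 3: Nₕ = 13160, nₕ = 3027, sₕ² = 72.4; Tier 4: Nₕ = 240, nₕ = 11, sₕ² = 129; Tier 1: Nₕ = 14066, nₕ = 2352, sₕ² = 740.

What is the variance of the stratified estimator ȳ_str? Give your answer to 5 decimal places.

Var(ȳ_str) = Σₕ Wₕ²(1 − fₕ)sₕ²/nₕ with Wₕ = Nₕ/N, N = 27466.
Tier 3: Wₕ = 0.47913784; term = 0.47913784²·(1 − 0.23001520)·72.4/3027 = 0.0042279442.
Tier 4: Wₕ = 0.00873808; term = 0.00873808²·(1 − 0.04583333)·129/11 = 8.5438363 × 10^-4.
Tier 1: Wₕ = 0.51212408; term = 0.51212408²·(1 − 0.16721172)·740/2352 = 0.068719407.
Sum = 0.073801735.

0.07380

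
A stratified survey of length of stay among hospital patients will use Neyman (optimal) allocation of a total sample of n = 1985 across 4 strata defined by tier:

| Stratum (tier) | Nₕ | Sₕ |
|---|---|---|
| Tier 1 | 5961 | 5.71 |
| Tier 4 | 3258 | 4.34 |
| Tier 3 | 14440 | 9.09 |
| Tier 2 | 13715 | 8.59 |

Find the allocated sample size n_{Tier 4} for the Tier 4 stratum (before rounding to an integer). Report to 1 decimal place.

94.4

Neyman allocation: nₕ = n·NₕSₕ / Σⱼ NⱼSⱼ.
Σ NⱼSⱼ = 5961·5.71 + 3258·4.34 + 14440·9.09 + 13715·8.59 = 297248.48.
n_{Tier 4} = 1985·3258·4.34 / 297248.48 = 94.4.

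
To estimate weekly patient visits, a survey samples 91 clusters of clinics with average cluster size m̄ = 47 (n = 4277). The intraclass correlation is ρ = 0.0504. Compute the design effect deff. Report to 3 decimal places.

3.318

deff = 1 + (47 − 1)·0.0504 = 1 + 2.3184 = 3.3184.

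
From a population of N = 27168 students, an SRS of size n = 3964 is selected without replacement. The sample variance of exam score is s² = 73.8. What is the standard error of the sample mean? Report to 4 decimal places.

Under SRS without replacement, Var(ȳ) = (1 − f)·s²/n with f = n/N = 3964/27168 = 0.14590695.
Var(ȳ) = (1 − 0.14590695)·73.8/3964 = 0.85409305·0.018617558 = 0.015901127.
SE(ȳ) = √(0.015901127) = 0.1261.

0.1261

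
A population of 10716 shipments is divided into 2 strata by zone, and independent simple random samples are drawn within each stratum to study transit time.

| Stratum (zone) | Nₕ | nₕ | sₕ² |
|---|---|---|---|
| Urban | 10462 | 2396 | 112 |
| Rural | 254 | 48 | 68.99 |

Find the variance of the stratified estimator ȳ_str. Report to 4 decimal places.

Var(ȳ_str) = Σₕ Wₕ²(1 − fₕ)sₕ²/nₕ with Wₕ = Nₕ/N, N = 10716.
Urban: Wₕ = 0.97629713; term = 0.97629713²·(1 − 0.22901931)·112/2396 = 0.034350948.
Rural: Wₕ = 0.02370287; term = 0.02370287²·(1 − 0.18897638)·68.99/48 = 6.5490821 × 10^-4.
Sum = 0.035005856.

0.0350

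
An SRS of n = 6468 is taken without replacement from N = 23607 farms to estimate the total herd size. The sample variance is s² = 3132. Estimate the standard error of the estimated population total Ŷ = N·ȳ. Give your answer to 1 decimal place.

13997.1

Var(Ŷ) = N²·Var(ȳ) = N²·(1 − n/N)·s²/n.
f = 6468/23607 = 0.27398653; Var(ȳ) = 0.72601347·3132/6468 = 0.35155754.
Var(Ŷ) = 23607² · 0.35155754 = 1.9591966 × 10^8.
SE(Ŷ) = √(1.9591966 × 10^8) = 13997.1.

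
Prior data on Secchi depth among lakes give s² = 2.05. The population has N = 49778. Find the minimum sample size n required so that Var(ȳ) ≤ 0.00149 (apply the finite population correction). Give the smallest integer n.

1339

Without fpc, n₀ = s²/D = 2.05/0.00149 = 1375.8389.
With fpc, (1 − n/N)·s²/n ≤ D requires n ≥ n₀/(1 + n₀/N) = 1375.8389/(1 + 1375.8389/49778) = 1338.8342.
Rounding up, n = 1339.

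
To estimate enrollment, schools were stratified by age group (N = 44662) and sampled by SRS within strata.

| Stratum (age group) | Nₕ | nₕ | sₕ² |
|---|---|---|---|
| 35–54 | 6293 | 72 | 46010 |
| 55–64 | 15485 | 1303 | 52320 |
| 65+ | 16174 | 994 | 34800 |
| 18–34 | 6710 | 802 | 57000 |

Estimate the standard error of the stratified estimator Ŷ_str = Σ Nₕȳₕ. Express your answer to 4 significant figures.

Var(Ŷ_str) = Σₕ Nₕ²(1 − fₕ)sₕ²/nₕ.
35–54: 6293²·(1 − 72/6293)·46010/72 = 2.5017141 × 10^10.
55–64: 15485²·(1 − 1303/15485)·52320/1303 = 8.8180389 × 10^9.
65+: 16174²·(1 − 994/16174)·34800/994 = 8.5957162 × 10^9.
18–34: 6710²·(1 − 802/6710)·57000/802 = 2.8174972 × 10^9.
Sum = 4.5248393 × 10^10.
SE = √(4.5248393 × 10^10) = 212700.

212700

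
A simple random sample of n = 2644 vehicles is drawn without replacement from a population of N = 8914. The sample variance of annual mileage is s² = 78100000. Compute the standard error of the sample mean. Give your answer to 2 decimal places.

144.14

Under SRS without replacement, Var(ȳ) = (1 − f)·s²/n with f = n/N = 2644/8914 = 0.29661207.
Var(ȳ) = (1 − 0.29661207)·78100000/2644 = 0.70338793·29538.578 = 20777.079.
SE(ȳ) = √(20777.079) = 144.14.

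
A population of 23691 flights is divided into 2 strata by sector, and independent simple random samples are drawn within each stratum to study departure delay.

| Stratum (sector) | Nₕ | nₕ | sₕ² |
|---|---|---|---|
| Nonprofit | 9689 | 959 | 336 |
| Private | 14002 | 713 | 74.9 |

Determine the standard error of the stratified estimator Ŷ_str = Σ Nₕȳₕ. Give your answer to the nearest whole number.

7013

Var(Ŷ_str) = Σₕ Nₕ²(1 − fₕ)sₕ²/nₕ.
Nonprofit: 9689²·(1 − 959/9689)·336/959 = 2.963561 × 10^7.
Private: 14002²·(1 − 713/14002)·74.9/713 = 1.9546755 × 10^7.
Sum = 4.9182365 × 10^7.
SE = √(4.9182365 × 10^7) = 7013.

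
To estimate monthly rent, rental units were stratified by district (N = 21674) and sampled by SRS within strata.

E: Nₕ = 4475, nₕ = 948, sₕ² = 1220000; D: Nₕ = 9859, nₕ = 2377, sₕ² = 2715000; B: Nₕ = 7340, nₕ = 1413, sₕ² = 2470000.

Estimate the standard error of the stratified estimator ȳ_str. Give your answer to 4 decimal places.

19.6081

Var(ȳ_str) = Σₕ Wₕ²(1 − fₕ)sₕ²/nₕ with Wₕ = Nₕ/N, N = 21674.
E: Wₕ = 0.20646858; term = 0.20646858²·(1 − 0.21184358)·1220000/948 = 43.238623.
D: Wₕ = 0.45487681; term = 0.45487681²·(1 − 0.24109950)·2715000/2377 = 179.35483.
B: Wₕ = 0.33865461; term = 0.33865461²·(1 − 0.19250681)·2470000/1413 = 161.88538.
Sum = 384.47883.
SE = √(384.47883) = 19.6081.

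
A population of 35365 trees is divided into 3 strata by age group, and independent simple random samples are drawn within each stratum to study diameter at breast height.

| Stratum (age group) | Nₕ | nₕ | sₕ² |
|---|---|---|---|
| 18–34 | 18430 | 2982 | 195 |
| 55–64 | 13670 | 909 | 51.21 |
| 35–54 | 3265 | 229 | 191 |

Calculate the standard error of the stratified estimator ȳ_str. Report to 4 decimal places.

Var(ȳ_str) = Σₕ Wₕ²(1 − fₕ)sₕ²/nₕ with Wₕ = Nₕ/N, N = 35365.
18–34: Wₕ = 0.52113672; term = 0.52113672²·(1 − 0.16180141)·195/2982 = 0.014885974.
55–64: Wₕ = 0.38654036; term = 0.38654036²·(1 − 0.06649598)·51.21/909 = 0.0078577244.
35–54: Wₕ = 0.09232292; term = 0.09232292²·(1 − 0.07013783)·191/229 = 0.0066105183.
Sum = 0.029354217.
SE = √(0.029354217) = 0.1713.

0.1713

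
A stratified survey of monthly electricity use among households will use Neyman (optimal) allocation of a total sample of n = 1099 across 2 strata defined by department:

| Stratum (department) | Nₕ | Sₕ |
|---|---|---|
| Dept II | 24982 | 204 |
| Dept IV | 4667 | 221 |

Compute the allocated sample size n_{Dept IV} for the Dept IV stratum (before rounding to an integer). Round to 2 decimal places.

184.98

Neyman allocation: nₕ = n·NₕSₕ / Σⱼ NⱼSⱼ.
Σ NⱼSⱼ = 24982·204 + 4667·221 = 6.127735 × 10^6.
n_{Dept IV} = 1099·4667·221 / (6.127735 × 10^6) = 184.98.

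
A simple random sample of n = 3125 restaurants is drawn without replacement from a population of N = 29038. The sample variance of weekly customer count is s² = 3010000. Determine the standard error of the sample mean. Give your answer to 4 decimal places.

29.3180

Under SRS without replacement, Var(ȳ) = (1 − f)·s²/n with f = n/N = 3125/29038 = 0.10761760.
Var(ȳ) = (1 − 0.10761760)·3010000/3125 = 0.89238240·963.2 = 859.54272.
SE(ȳ) = √(859.54272) = 29.3180.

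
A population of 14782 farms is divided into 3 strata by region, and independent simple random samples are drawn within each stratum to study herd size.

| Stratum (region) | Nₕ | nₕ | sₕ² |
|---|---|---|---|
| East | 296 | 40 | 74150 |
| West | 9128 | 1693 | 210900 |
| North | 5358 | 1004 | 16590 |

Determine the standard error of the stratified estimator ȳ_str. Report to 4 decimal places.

6.4108

Var(ȳ_str) = Σₕ Wₕ²(1 − fₕ)sₕ²/nₕ with Wₕ = Nₕ/N, N = 14782.
East: Wₕ = 0.02002435; term = 0.02002435²·(1 − 0.13513514)·74150/40 = 0.64286006.
West: Wₕ = 0.61750778; term = 0.61750778²·(1 − 0.18547327)·210900/1693 = 38.690989.
North: Wₕ = 0.36246787; term = 0.36246787²·(1 − 0.18738335)·16590/1004 = 1.7641577.
Sum = 41.098007.
SE = √(41.098007) = 6.4108.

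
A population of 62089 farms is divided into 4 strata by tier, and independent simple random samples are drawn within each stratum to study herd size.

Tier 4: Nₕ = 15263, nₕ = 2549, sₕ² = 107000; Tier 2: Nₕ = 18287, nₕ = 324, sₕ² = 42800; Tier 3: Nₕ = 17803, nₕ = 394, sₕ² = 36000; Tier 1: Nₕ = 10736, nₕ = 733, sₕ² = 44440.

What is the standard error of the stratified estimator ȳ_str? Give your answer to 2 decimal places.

Var(ȳ_str) = Σₕ Wₕ²(1 − fₕ)sₕ²/nₕ with Wₕ = Nₕ/N, N = 62089.
Tier 4: Wₕ = 0.24582454; term = 0.24582454²·(1 − 0.16700518)·107000/2549 = 2.1130352.
Tier 2: Wₕ = 0.29452882; term = 0.29452882²·(1 − 0.01771750)·42800/324 = 11.256173.
Tier 3: Wₕ = 0.28673356; term = 0.28673356²·(1 − 0.02213110)·36000/394 = 7.3458823.
Tier 1: Wₕ = 0.17291308; term = 0.17291308²·(1 − 0.06827496)·44440/733 = 1.6889373.
Sum = 22.404028.
SE = √(22.404028) = 4.73.

4.73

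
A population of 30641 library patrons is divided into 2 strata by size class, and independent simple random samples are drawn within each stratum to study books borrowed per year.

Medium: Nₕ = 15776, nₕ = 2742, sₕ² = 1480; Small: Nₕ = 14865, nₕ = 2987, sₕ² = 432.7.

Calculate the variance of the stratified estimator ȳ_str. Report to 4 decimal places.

Var(ȳ_str) = Σₕ Wₕ²(1 − fₕ)sₕ²/nₕ with Wₕ = Nₕ/N, N = 30641.
Medium: Wₕ = 0.51486570; term = 0.51486570²·(1 − 0.17380832)·1480/2742 = 0.11821239.
Small: Wₕ = 0.48513430; term = 0.48513430²·(1 − 0.20094181)·432.7/2987 = 0.027242944.
Sum = 0.14545533.

0.1455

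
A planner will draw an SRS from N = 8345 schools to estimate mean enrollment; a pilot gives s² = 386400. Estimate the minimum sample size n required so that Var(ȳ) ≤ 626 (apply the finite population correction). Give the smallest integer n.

575

Without fpc, n₀ = s²/D = 386400/626 = 617.2524.
With fpc, (1 − n/N)·s²/n ≤ D requires n ≥ n₀/(1 + n₀/N) = 617.2524/(1 + 617.2524/8345) = 574.7407.
Rounding up, n = 575.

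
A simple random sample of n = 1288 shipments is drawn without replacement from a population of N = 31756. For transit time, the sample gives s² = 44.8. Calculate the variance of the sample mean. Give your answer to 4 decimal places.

0.0334

Under SRS without replacement, Var(ȳ) = (1 − f)·s²/n with f = n/N = 1288/31756 = 0.04055926.
Var(ȳ) = (1 − 0.04055926)·44.8/1288 = 0.95944074·0.034782609 = 0.033371852.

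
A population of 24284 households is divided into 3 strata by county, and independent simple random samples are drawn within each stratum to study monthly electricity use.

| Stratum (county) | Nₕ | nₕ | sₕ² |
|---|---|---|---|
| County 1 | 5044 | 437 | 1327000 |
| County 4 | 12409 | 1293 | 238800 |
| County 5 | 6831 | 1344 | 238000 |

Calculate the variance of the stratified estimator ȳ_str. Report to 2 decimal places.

174.11

Var(ȳ_str) = Σₕ Wₕ²(1 − fₕ)sₕ²/nₕ with Wₕ = Nₕ/N, N = 24284.
County 1: Wₕ = 0.20770878; term = 0.20770878²·(1 − 0.08663759)·1327000/437 = 119.65816.
County 4: Wₕ = 0.51099489; term = 0.51099489²·(1 − 0.10419857)·238800/1293 = 43.199694.
County 5: Wₕ = 0.28129633; term = 0.28129633²·(1 − 0.19675011)·238000/1344 = 11.255285.
Sum = 174.11314.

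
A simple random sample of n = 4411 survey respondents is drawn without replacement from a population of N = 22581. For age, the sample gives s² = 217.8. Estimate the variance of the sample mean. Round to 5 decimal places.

0.03973

Under SRS without replacement, Var(ȳ) = (1 − f)·s²/n with f = n/N = 4411/22581 = 0.19534122.
Var(ȳ) = (1 − 0.19534122)·217.8/4411 = 0.80465878·0.049376559 = 0.039731282.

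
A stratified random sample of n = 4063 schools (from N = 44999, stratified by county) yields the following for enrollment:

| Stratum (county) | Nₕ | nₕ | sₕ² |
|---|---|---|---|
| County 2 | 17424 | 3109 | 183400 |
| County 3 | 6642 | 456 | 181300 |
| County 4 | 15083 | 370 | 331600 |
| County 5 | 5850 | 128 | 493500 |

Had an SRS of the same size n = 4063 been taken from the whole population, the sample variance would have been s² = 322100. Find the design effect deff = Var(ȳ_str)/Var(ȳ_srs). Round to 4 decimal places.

2.4583

Var(ȳ_str) = Σ Wₕ²(1−fₕ)sₕ²/nₕ with Wₕ = Nₕ/44999:
  County 2: (17424/44999)²·(1−3109/17424)·183400/3109 = 7.2662795
  County 3: (6642/44999)²·(1−456/6642)·181300/456 = 8.0674452
  County 4: (15083/44999)²·(1−370/15083)·331600/370 = 98.21912
  County 5: (5850/44999)²·(1−128/5850)·493500/128 = 63.734588
  → Var(ȳ_str) = 177.28743.
Var(ȳ_srs) = (1 − 4063/44999)·322100/4063 = 72.11846.
deff = 177.28743 / 72.11846 = 2.4583.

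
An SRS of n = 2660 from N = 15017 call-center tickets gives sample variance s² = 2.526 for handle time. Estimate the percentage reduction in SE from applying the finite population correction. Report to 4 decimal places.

f = n/N = 2660/15017 = 0.17713258.
SE_no-fpc = √(s²/n) = 0.030815971; SE_fpc = √((1−f)s²/n) = 0.027953796.
Ratio = √(1−f) = 0.90712040. Reduction = 100·(1 − 0.90712040) = 9.2880%.

9.2880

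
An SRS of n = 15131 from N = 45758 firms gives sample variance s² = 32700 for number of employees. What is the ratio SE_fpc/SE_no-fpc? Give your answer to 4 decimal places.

0.8181

f = n/N = 15131/45758 = 0.33067442.
SE_no-fpc = √(s²/n) = 1.4700769; SE_fpc = √((1−f)s²/n) = 1.202704.
Ratio = √(1−f) = 0.81812321.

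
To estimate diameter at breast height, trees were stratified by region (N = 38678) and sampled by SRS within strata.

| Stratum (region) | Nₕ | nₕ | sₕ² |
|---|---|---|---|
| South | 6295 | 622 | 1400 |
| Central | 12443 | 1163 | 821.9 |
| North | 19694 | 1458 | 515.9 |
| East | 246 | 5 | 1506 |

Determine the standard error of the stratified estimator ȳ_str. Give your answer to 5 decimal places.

0.46574

Var(ȳ_str) = Σₕ Wₕ²(1 − fₕ)sₕ²/nₕ with Wₕ = Nₕ/N, N = 38678.
South: Wₕ = 0.16275402; term = 0.16275402²·(1 − 0.09880858)·1400/622 = 0.053730162.
Central: Wₕ = 0.32170743; term = 0.32170743²·(1 − 0.09346621)·821.9/1163 = 0.066304873.
North: Wₕ = 0.50917834; term = 0.50917834²·(1 − 0.07403270)·515.9/1458 = 0.084946111.
East: Wₕ = 0.00636020; term = 0.00636020²·(1 − 0.02032520)·1506/5 = 0.011936558.
Sum = 0.2169177.
SE = √(0.2169177) = 0.46574.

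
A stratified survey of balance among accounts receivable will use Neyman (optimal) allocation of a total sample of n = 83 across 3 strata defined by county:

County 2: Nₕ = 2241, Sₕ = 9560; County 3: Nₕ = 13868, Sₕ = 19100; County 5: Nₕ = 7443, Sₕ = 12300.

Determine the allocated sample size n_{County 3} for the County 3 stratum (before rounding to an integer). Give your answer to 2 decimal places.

Neyman allocation: nₕ = n·NₕSₕ / Σⱼ NⱼSⱼ.
Σ NⱼSⱼ = 2241·9560 + 13868·19100 + 7443·12300 = 3.7785166 × 10^8.
n_{County 3} = 83·13868·19100 / (3.7785166 × 10^8) = 58.18.

58.18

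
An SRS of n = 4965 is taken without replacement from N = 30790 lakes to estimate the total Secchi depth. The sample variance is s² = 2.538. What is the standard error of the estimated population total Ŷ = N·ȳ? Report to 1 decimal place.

Var(Ŷ) = N²·Var(ȳ) = N²·(1 − n/N)·s²/n.
f = 4965/30790 = 0.16125365; Var(ȳ) = 0.83874635·2.538/4965 = 4.2874889 × 10^-4.
Var(Ŷ) = 30790² · (4.2874889 × 10^-4) = 406464.28.
SE(Ŷ) = √(406464.28) = 637.5.

637.5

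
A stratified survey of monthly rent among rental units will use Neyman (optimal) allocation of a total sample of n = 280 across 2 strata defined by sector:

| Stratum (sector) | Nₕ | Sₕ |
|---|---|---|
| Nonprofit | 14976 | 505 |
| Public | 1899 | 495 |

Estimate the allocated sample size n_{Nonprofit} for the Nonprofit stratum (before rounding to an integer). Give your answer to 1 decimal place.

Neyman allocation: nₕ = n·NₕSₕ / Σⱼ NⱼSⱼ.
Σ NⱼSⱼ = 14976·505 + 1899·495 = 8.502885 × 10^6.
n_{Nonprofit} = 280·14976·505 / (8.502885 × 10^6) = 249.0.

249.0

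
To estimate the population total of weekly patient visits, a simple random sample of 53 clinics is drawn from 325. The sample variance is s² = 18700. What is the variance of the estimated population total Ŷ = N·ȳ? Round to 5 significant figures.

3.1190 × 10^7

Var(Ŷ) = N²·Var(ȳ) = N²·(1 − n/N)·s²/n.
f = 53/325 = 0.16307692; Var(ȳ) = 0.83692308·18700/53 = 295.29173.
Var(Ŷ) = 325² · 295.29173 = 3.1190189 × 10^7.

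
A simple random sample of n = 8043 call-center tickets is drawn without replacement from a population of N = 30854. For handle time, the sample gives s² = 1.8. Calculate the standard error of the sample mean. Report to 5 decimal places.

Under SRS without replacement, Var(ȳ) = (1 − f)·s²/n with f = n/N = 8043/30854 = 0.26067933.
Var(ȳ) = (1 − 0.26067933)·1.8/8043 = 0.73932067·2.2379709 × 10^-4 = 1.6545782 × 10^-4.
SE(ȳ) = √(1.6545782 × 10^-4) = 0.01286.

0.01286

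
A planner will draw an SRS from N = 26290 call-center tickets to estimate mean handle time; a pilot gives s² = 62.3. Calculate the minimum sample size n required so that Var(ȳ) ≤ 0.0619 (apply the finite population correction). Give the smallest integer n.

Without fpc, n₀ = s²/D = 62.3/0.0619 = 1006.4620.
With fpc, (1 − n/N)·s²/n ≤ D requires n ≥ n₀/(1 + n₀/N) = 1006.4620/(1 + 1006.4620/26290) = 969.3522.
Rounding up, n = 970.

970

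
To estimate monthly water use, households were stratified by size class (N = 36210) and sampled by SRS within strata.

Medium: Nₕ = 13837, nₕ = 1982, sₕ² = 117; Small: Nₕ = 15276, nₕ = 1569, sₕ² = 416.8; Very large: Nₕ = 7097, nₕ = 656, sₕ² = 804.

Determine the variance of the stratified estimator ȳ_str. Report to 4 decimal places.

Var(ȳ_str) = Σₕ Wₕ²(1 − fₕ)sₕ²/nₕ with Wₕ = Nₕ/N, N = 36210.
Medium: Wₕ = 0.38213201; term = 0.38213201²·(1 − 0.14323914)·117/1982 = 0.0073853088.
Small: Wₕ = 0.42187241; term = 0.42187241²·(1 − 0.10271013)·416.8/1569 = 0.042422844.
Very large: Wₕ = 0.19599558; term = 0.19599558²·(1 − 0.09243342)·804/656 = 0.042729053.
Sum = 0.092537206.

0.0925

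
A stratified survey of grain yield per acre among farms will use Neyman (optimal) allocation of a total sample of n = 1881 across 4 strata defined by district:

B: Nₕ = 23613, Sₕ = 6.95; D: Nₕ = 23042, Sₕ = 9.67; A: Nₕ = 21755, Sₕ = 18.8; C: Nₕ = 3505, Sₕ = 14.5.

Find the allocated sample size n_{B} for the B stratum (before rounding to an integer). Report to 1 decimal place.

364.6

Neyman allocation: nₕ = n·NₕSₕ / Σⱼ NⱼSⱼ.
Σ NⱼSⱼ = 23613·6.95 + 23042·9.67 + 21755·18.8 + 3505·14.5 = 846742.99.
n_{B} = 1881·23613·6.95 / 846742.99 = 364.6.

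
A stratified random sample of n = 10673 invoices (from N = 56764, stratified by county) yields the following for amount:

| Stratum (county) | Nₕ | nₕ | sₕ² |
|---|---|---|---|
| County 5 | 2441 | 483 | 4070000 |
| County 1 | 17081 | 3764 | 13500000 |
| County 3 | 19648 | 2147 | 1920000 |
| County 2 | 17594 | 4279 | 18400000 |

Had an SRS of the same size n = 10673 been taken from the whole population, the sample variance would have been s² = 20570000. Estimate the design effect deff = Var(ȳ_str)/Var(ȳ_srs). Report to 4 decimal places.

0.4305

Var(ȳ_str) = Σ Wₕ²(1−fₕ)sₕ²/nₕ with Wₕ = Nₕ/56764:
  County 5: (2441/56764)²·(1−483/2441)·4070000/483 = 12.499187
  County 1: (17081/56764)²·(1−3764/17081)·13500000/3764 = 253.1966
  County 3: (19648/56764)²·(1−2147/19648)·1920000/2147 = 95.434283
  County 2: (17594/56764)²·(1−4279/17594)·18400000/4279 = 312.63336
  → Var(ȳ_str) = 673.76343.
Var(ȳ_srs) = (1 − 10673/56764)·20570000/10673 = 1564.9156.
deff = 673.76343 / 1564.9156 = 0.4305.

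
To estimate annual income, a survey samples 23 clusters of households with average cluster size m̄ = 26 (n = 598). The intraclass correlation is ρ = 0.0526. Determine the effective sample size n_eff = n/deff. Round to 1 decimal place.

deff = 1 + (26 − 1)·0.0526 = 1 + 1.315 = 2.315.
n_eff = 598 / 2.315 = 258.3.

258.3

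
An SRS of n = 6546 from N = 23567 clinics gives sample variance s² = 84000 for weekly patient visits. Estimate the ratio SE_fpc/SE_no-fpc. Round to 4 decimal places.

0.8498

f = n/N = 6546/23567 = 0.27776128.
SE_no-fpc = √(s²/n) = 3.582215; SE_fpc = √((1−f)s²/n) = 3.0443321.
Ratio = √(1−f) = 0.84984629.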